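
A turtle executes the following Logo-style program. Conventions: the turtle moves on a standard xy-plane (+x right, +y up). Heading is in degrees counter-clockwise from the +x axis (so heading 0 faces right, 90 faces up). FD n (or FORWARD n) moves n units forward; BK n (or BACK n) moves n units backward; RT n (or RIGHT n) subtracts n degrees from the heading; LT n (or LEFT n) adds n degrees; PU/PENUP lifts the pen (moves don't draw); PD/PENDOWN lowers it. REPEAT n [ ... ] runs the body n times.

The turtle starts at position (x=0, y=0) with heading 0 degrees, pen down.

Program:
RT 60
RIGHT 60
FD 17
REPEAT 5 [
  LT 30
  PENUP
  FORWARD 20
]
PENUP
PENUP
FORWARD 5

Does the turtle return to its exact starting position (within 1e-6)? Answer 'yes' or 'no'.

Executing turtle program step by step:
Start: pos=(0,0), heading=0, pen down
RT 60: heading 0 -> 300
RT 60: heading 300 -> 240
FD 17: (0,0) -> (-8.5,-14.722) [heading=240, draw]
REPEAT 5 [
  -- iteration 1/5 --
  LT 30: heading 240 -> 270
  PU: pen up
  FD 20: (-8.5,-14.722) -> (-8.5,-34.722) [heading=270, move]
  -- iteration 2/5 --
  LT 30: heading 270 -> 300
  PU: pen up
  FD 20: (-8.5,-34.722) -> (1.5,-52.043) [heading=300, move]
  -- iteration 3/5 --
  LT 30: heading 300 -> 330
  PU: pen up
  FD 20: (1.5,-52.043) -> (18.821,-62.043) [heading=330, move]
  -- iteration 4/5 --
  LT 30: heading 330 -> 0
  PU: pen up
  FD 20: (18.821,-62.043) -> (38.821,-62.043) [heading=0, move]
  -- iteration 5/5 --
  LT 30: heading 0 -> 30
  PU: pen up
  FD 20: (38.821,-62.043) -> (56.141,-52.043) [heading=30, move]
]
PU: pen up
PU: pen up
FD 5: (56.141,-52.043) -> (60.471,-49.543) [heading=30, move]
Final: pos=(60.471,-49.543), heading=30, 1 segment(s) drawn

Start position: (0, 0)
Final position: (60.471, -49.543)
Distance = 78.175; >= 1e-6 -> NOT closed

Answer: no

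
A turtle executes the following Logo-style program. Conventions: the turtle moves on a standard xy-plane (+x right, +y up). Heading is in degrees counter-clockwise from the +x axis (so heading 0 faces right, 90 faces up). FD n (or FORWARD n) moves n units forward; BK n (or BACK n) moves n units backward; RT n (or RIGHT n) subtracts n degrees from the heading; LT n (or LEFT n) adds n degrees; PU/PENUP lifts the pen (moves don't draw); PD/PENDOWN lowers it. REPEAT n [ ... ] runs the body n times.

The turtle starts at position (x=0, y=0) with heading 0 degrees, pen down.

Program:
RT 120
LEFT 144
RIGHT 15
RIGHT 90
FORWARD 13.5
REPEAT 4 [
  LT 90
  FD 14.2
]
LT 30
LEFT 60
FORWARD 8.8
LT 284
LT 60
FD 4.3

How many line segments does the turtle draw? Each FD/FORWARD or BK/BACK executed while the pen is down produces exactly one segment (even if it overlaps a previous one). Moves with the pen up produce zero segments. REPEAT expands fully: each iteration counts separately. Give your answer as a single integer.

Executing turtle program step by step:
Start: pos=(0,0), heading=0, pen down
RT 120: heading 0 -> 240
LT 144: heading 240 -> 24
RT 15: heading 24 -> 9
RT 90: heading 9 -> 279
FD 13.5: (0,0) -> (2.112,-13.334) [heading=279, draw]
REPEAT 4 [
  -- iteration 1/4 --
  LT 90: heading 279 -> 9
  FD 14.2: (2.112,-13.334) -> (16.137,-11.112) [heading=9, draw]
  -- iteration 2/4 --
  LT 90: heading 9 -> 99
  FD 14.2: (16.137,-11.112) -> (13.916,2.913) [heading=99, draw]
  -- iteration 3/4 --
  LT 90: heading 99 -> 189
  FD 14.2: (13.916,2.913) -> (-0.11,0.691) [heading=189, draw]
  -- iteration 4/4 --
  LT 90: heading 189 -> 279
  FD 14.2: (-0.11,0.691) -> (2.112,-13.334) [heading=279, draw]
]
LT 30: heading 279 -> 309
LT 60: heading 309 -> 9
FD 8.8: (2.112,-13.334) -> (10.804,-11.957) [heading=9, draw]
LT 284: heading 9 -> 293
LT 60: heading 293 -> 353
FD 4.3: (10.804,-11.957) -> (15.071,-12.481) [heading=353, draw]
Final: pos=(15.071,-12.481), heading=353, 7 segment(s) drawn
Segments drawn: 7

Answer: 7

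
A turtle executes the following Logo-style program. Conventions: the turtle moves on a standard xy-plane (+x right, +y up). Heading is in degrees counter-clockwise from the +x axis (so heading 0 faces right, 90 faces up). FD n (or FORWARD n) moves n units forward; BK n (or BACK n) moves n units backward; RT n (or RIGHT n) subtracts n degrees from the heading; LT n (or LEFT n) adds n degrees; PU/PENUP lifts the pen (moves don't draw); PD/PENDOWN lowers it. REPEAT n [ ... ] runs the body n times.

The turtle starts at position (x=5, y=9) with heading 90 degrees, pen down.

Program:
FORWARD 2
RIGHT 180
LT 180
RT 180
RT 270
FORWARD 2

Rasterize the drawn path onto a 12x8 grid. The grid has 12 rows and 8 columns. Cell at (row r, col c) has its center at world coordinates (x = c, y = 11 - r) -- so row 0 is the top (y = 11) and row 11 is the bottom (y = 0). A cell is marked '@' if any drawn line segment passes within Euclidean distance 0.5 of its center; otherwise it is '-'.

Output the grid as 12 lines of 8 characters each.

Answer: -----@@@
-----@--
-----@--
--------
--------
--------
--------
--------
--------
--------
--------
--------

Derivation:
Segment 0: (5,9) -> (5,11)
Segment 1: (5,11) -> (7,11)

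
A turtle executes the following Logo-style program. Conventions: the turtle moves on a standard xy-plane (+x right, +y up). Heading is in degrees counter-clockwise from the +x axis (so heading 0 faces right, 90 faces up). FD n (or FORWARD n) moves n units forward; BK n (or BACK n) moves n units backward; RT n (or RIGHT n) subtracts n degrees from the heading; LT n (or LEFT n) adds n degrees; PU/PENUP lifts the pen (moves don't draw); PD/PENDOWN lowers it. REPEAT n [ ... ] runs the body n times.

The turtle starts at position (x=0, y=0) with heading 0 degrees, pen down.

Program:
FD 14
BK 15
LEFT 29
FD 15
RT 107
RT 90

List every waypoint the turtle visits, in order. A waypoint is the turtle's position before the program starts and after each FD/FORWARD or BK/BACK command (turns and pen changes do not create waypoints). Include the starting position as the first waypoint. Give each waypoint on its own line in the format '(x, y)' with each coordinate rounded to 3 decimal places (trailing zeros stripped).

Answer: (0, 0)
(14, 0)
(-1, 0)
(12.119, 7.272)

Derivation:
Executing turtle program step by step:
Start: pos=(0,0), heading=0, pen down
FD 14: (0,0) -> (14,0) [heading=0, draw]
BK 15: (14,0) -> (-1,0) [heading=0, draw]
LT 29: heading 0 -> 29
FD 15: (-1,0) -> (12.119,7.272) [heading=29, draw]
RT 107: heading 29 -> 282
RT 90: heading 282 -> 192
Final: pos=(12.119,7.272), heading=192, 3 segment(s) drawn
Waypoints (4 total):
(0, 0)
(14, 0)
(-1, 0)
(12.119, 7.272)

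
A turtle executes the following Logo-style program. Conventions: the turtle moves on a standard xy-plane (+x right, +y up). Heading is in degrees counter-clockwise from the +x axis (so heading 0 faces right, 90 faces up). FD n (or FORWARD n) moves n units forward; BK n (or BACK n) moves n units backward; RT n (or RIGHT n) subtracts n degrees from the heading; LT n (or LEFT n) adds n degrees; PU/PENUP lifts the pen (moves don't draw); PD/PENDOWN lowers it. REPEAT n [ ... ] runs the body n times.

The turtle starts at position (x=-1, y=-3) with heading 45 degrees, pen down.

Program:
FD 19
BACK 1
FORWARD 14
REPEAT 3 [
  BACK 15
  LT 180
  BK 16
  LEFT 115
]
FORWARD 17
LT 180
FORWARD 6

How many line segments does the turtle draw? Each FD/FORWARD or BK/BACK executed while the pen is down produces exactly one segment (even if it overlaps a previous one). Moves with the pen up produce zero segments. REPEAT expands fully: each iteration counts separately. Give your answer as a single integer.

Answer: 11

Derivation:
Executing turtle program step by step:
Start: pos=(-1,-3), heading=45, pen down
FD 19: (-1,-3) -> (12.435,10.435) [heading=45, draw]
BK 1: (12.435,10.435) -> (11.728,9.728) [heading=45, draw]
FD 14: (11.728,9.728) -> (21.627,19.627) [heading=45, draw]
REPEAT 3 [
  -- iteration 1/3 --
  BK 15: (21.627,19.627) -> (11.021,9.021) [heading=45, draw]
  LT 180: heading 45 -> 225
  BK 16: (11.021,9.021) -> (22.335,20.335) [heading=225, draw]
  LT 115: heading 225 -> 340
  -- iteration 2/3 --
  BK 15: (22.335,20.335) -> (8.239,25.465) [heading=340, draw]
  LT 180: heading 340 -> 160
  BK 16: (8.239,25.465) -> (23.274,19.993) [heading=160, draw]
  LT 115: heading 160 -> 275
  -- iteration 3/3 --
  BK 15: (23.274,19.993) -> (21.967,34.935) [heading=275, draw]
  LT 180: heading 275 -> 95
  BK 16: (21.967,34.935) -> (23.361,18.996) [heading=95, draw]
  LT 115: heading 95 -> 210
]
FD 17: (23.361,18.996) -> (8.639,10.496) [heading=210, draw]
LT 180: heading 210 -> 30
FD 6: (8.639,10.496) -> (13.835,13.496) [heading=30, draw]
Final: pos=(13.835,13.496), heading=30, 11 segment(s) drawn
Segments drawn: 11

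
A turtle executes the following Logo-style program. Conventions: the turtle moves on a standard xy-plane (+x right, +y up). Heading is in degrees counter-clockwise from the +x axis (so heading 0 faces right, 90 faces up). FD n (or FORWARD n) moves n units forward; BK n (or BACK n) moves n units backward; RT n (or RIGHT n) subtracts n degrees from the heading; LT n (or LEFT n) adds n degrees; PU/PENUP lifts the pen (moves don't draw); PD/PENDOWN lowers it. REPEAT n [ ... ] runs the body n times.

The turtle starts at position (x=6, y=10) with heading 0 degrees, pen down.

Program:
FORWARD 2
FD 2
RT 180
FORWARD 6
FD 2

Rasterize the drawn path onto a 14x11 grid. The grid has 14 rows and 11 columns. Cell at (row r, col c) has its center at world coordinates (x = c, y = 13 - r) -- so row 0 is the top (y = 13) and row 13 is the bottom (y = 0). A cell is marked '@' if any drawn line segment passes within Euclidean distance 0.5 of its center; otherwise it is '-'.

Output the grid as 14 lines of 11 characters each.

Segment 0: (6,10) -> (8,10)
Segment 1: (8,10) -> (10,10)
Segment 2: (10,10) -> (4,10)
Segment 3: (4,10) -> (2,10)

Answer: -----------
-----------
-----------
--@@@@@@@@@
-----------
-----------
-----------
-----------
-----------
-----------
-----------
-----------
-----------
-----------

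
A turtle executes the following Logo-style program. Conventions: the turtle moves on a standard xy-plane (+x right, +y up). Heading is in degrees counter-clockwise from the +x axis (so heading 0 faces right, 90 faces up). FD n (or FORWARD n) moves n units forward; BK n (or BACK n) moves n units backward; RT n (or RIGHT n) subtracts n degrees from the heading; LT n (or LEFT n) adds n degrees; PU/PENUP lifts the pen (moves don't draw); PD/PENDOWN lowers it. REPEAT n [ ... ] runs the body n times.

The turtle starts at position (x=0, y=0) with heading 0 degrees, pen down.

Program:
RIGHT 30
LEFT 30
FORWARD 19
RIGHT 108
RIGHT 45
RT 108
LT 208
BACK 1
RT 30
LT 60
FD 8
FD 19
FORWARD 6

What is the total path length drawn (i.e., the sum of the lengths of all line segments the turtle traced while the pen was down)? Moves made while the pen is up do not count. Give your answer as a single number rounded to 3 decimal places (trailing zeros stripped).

Executing turtle program step by step:
Start: pos=(0,0), heading=0, pen down
RT 30: heading 0 -> 330
LT 30: heading 330 -> 0
FD 19: (0,0) -> (19,0) [heading=0, draw]
RT 108: heading 0 -> 252
RT 45: heading 252 -> 207
RT 108: heading 207 -> 99
LT 208: heading 99 -> 307
BK 1: (19,0) -> (18.398,0.799) [heading=307, draw]
RT 30: heading 307 -> 277
LT 60: heading 277 -> 337
FD 8: (18.398,0.799) -> (25.762,-2.327) [heading=337, draw]
FD 19: (25.762,-2.327) -> (43.252,-9.751) [heading=337, draw]
FD 6: (43.252,-9.751) -> (48.775,-12.095) [heading=337, draw]
Final: pos=(48.775,-12.095), heading=337, 5 segment(s) drawn

Segment lengths:
  seg 1: (0,0) -> (19,0), length = 19
  seg 2: (19,0) -> (18.398,0.799), length = 1
  seg 3: (18.398,0.799) -> (25.762,-2.327), length = 8
  seg 4: (25.762,-2.327) -> (43.252,-9.751), length = 19
  seg 5: (43.252,-9.751) -> (48.775,-12.095), length = 6
Total = 53

Answer: 53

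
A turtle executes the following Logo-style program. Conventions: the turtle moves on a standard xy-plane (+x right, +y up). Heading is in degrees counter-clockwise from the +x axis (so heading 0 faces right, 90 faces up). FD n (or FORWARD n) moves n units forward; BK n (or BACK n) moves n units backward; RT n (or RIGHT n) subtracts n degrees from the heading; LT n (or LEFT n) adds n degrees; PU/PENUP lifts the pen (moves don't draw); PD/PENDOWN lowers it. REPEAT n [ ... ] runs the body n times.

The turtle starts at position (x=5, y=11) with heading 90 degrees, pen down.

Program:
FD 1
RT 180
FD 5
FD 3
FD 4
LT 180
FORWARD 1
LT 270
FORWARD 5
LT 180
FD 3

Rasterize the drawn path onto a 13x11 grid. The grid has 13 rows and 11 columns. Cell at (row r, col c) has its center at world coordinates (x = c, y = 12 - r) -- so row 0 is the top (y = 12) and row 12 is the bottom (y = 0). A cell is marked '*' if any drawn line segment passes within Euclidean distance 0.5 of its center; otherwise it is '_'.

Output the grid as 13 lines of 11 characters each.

Segment 0: (5,11) -> (5,12)
Segment 1: (5,12) -> (5,7)
Segment 2: (5,7) -> (5,4)
Segment 3: (5,4) -> (5,0)
Segment 4: (5,0) -> (5,1)
Segment 5: (5,1) -> (10,1)
Segment 6: (10,1) -> (7,1)

Answer: _____*_____
_____*_____
_____*_____
_____*_____
_____*_____
_____*_____
_____*_____
_____*_____
_____*_____
_____*_____
_____*_____
_____******
_____*_____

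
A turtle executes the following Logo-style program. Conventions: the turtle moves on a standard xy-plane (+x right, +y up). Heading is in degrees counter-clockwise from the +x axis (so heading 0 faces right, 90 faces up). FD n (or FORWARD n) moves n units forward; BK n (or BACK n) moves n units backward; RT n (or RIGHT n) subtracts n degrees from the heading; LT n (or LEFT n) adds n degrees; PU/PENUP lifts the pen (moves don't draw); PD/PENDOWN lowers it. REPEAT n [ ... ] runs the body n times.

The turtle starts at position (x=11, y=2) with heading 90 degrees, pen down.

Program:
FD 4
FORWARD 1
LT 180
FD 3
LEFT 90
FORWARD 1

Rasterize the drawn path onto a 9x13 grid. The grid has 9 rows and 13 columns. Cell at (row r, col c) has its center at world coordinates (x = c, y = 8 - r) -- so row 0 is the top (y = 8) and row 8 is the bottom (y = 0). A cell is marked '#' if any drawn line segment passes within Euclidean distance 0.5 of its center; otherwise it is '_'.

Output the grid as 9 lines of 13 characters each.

Segment 0: (11,2) -> (11,6)
Segment 1: (11,6) -> (11,7)
Segment 2: (11,7) -> (11,4)
Segment 3: (11,4) -> (12,4)

Answer: _____________
___________#_
___________#_
___________#_
___________##
___________#_
___________#_
_____________
_____________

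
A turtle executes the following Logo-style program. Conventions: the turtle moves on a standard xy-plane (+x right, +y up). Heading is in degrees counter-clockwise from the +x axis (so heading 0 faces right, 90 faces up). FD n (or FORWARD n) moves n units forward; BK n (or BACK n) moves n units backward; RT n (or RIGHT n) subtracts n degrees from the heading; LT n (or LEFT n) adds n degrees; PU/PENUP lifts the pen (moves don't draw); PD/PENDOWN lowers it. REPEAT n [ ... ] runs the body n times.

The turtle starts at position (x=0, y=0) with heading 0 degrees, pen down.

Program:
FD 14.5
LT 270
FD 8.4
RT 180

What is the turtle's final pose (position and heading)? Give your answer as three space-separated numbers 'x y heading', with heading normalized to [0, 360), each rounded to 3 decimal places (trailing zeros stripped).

Answer: 14.5 -8.4 90

Derivation:
Executing turtle program step by step:
Start: pos=(0,0), heading=0, pen down
FD 14.5: (0,0) -> (14.5,0) [heading=0, draw]
LT 270: heading 0 -> 270
FD 8.4: (14.5,0) -> (14.5,-8.4) [heading=270, draw]
RT 180: heading 270 -> 90
Final: pos=(14.5,-8.4), heading=90, 2 segment(s) drawn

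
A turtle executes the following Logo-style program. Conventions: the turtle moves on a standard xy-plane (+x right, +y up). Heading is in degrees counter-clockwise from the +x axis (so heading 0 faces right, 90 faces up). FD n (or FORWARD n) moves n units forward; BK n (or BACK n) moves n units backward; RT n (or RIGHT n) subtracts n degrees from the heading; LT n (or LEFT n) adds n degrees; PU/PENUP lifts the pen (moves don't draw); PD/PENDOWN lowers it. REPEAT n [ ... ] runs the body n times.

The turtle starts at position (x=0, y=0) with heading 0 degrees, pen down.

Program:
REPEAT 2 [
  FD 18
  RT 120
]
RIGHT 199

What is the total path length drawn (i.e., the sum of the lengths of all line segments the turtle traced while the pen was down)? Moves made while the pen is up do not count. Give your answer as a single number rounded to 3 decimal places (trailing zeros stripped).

Answer: 36

Derivation:
Executing turtle program step by step:
Start: pos=(0,0), heading=0, pen down
REPEAT 2 [
  -- iteration 1/2 --
  FD 18: (0,0) -> (18,0) [heading=0, draw]
  RT 120: heading 0 -> 240
  -- iteration 2/2 --
  FD 18: (18,0) -> (9,-15.588) [heading=240, draw]
  RT 120: heading 240 -> 120
]
RT 199: heading 120 -> 281
Final: pos=(9,-15.588), heading=281, 2 segment(s) drawn

Segment lengths:
  seg 1: (0,0) -> (18,0), length = 18
  seg 2: (18,0) -> (9,-15.588), length = 18
Total = 36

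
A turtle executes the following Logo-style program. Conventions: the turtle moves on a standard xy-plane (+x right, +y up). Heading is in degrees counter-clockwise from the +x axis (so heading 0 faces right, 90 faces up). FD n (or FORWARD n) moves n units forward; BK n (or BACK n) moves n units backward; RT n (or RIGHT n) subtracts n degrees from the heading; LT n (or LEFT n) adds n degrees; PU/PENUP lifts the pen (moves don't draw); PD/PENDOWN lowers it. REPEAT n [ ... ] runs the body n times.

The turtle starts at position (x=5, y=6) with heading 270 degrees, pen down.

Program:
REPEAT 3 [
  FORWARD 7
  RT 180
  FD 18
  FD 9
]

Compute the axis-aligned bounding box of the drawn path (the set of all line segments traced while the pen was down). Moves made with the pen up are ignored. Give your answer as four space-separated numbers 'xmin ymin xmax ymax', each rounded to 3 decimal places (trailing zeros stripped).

Executing turtle program step by step:
Start: pos=(5,6), heading=270, pen down
REPEAT 3 [
  -- iteration 1/3 --
  FD 7: (5,6) -> (5,-1) [heading=270, draw]
  RT 180: heading 270 -> 90
  FD 18: (5,-1) -> (5,17) [heading=90, draw]
  FD 9: (5,17) -> (5,26) [heading=90, draw]
  -- iteration 2/3 --
  FD 7: (5,26) -> (5,33) [heading=90, draw]
  RT 180: heading 90 -> 270
  FD 18: (5,33) -> (5,15) [heading=270, draw]
  FD 9: (5,15) -> (5,6) [heading=270, draw]
  -- iteration 3/3 --
  FD 7: (5,6) -> (5,-1) [heading=270, draw]
  RT 180: heading 270 -> 90
  FD 18: (5,-1) -> (5,17) [heading=90, draw]
  FD 9: (5,17) -> (5,26) [heading=90, draw]
]
Final: pos=(5,26), heading=90, 9 segment(s) drawn

Segment endpoints: x in {5, 5, 5, 5, 5, 5}, y in {-1, 6, 15, 17, 26, 33}
xmin=5, ymin=-1, xmax=5, ymax=33

Answer: 5 -1 5 33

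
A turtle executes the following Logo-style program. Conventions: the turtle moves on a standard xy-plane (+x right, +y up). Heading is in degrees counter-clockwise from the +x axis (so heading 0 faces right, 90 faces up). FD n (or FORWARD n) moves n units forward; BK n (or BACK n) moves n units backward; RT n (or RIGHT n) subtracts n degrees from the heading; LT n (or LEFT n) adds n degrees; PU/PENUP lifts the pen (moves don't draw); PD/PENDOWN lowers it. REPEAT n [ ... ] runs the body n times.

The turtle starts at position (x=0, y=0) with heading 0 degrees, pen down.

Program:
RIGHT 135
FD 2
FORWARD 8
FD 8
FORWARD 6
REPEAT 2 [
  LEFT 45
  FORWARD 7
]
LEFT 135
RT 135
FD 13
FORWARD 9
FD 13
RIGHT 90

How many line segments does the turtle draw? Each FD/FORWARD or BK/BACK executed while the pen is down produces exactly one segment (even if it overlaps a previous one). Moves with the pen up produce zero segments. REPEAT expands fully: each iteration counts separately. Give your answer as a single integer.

Executing turtle program step by step:
Start: pos=(0,0), heading=0, pen down
RT 135: heading 0 -> 225
FD 2: (0,0) -> (-1.414,-1.414) [heading=225, draw]
FD 8: (-1.414,-1.414) -> (-7.071,-7.071) [heading=225, draw]
FD 8: (-7.071,-7.071) -> (-12.728,-12.728) [heading=225, draw]
FD 6: (-12.728,-12.728) -> (-16.971,-16.971) [heading=225, draw]
REPEAT 2 [
  -- iteration 1/2 --
  LT 45: heading 225 -> 270
  FD 7: (-16.971,-16.971) -> (-16.971,-23.971) [heading=270, draw]
  -- iteration 2/2 --
  LT 45: heading 270 -> 315
  FD 7: (-16.971,-23.971) -> (-12.021,-28.92) [heading=315, draw]
]
LT 135: heading 315 -> 90
RT 135: heading 90 -> 315
FD 13: (-12.021,-28.92) -> (-2.828,-38.113) [heading=315, draw]
FD 9: (-2.828,-38.113) -> (3.536,-44.477) [heading=315, draw]
FD 13: (3.536,-44.477) -> (12.728,-53.669) [heading=315, draw]
RT 90: heading 315 -> 225
Final: pos=(12.728,-53.669), heading=225, 9 segment(s) drawn
Segments drawn: 9

Answer: 9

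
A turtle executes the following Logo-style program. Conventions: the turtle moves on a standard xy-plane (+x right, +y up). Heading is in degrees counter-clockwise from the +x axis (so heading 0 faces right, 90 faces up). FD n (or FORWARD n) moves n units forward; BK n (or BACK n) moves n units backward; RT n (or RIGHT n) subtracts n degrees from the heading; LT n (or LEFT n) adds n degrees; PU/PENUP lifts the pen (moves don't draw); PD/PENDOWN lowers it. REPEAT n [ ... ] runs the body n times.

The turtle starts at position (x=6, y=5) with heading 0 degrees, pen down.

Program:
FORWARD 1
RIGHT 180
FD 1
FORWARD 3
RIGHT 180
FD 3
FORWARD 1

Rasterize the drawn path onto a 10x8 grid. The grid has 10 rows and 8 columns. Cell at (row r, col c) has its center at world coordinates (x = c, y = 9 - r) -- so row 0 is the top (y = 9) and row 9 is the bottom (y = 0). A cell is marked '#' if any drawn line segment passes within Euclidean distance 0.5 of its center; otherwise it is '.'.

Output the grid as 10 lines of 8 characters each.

Answer: ........
........
........
........
...#####
........
........
........
........
........

Derivation:
Segment 0: (6,5) -> (7,5)
Segment 1: (7,5) -> (6,5)
Segment 2: (6,5) -> (3,5)
Segment 3: (3,5) -> (6,5)
Segment 4: (6,5) -> (7,5)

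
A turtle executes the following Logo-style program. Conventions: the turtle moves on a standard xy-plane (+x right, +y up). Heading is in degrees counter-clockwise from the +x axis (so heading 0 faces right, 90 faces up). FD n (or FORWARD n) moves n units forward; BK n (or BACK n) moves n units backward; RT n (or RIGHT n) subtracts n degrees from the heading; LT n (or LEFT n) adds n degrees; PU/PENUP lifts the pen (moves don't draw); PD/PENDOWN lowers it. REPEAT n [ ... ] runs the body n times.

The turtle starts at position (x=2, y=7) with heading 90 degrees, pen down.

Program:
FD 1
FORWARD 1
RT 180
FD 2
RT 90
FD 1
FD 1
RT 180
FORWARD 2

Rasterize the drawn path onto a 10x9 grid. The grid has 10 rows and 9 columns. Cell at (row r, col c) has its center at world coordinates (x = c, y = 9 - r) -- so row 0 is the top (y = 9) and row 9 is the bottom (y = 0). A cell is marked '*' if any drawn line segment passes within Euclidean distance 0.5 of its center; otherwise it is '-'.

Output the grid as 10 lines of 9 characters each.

Answer: --*------
--*------
***------
---------
---------
---------
---------
---------
---------
---------

Derivation:
Segment 0: (2,7) -> (2,8)
Segment 1: (2,8) -> (2,9)
Segment 2: (2,9) -> (2,7)
Segment 3: (2,7) -> (1,7)
Segment 4: (1,7) -> (0,7)
Segment 5: (0,7) -> (2,7)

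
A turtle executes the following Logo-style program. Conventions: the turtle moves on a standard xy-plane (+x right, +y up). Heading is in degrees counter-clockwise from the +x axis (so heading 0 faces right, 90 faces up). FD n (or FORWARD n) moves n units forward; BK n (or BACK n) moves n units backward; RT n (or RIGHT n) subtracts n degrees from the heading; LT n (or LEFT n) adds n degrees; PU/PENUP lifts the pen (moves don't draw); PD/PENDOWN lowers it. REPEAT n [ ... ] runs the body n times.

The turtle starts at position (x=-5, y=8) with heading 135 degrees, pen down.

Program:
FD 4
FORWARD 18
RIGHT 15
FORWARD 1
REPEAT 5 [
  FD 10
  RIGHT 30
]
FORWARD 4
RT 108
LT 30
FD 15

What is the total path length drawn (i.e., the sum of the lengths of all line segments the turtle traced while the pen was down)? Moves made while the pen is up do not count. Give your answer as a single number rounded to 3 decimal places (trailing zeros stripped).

Answer: 92

Derivation:
Executing turtle program step by step:
Start: pos=(-5,8), heading=135, pen down
FD 4: (-5,8) -> (-7.828,10.828) [heading=135, draw]
FD 18: (-7.828,10.828) -> (-20.556,23.556) [heading=135, draw]
RT 15: heading 135 -> 120
FD 1: (-20.556,23.556) -> (-21.056,24.422) [heading=120, draw]
REPEAT 5 [
  -- iteration 1/5 --
  FD 10: (-21.056,24.422) -> (-26.056,33.083) [heading=120, draw]
  RT 30: heading 120 -> 90
  -- iteration 2/5 --
  FD 10: (-26.056,33.083) -> (-26.056,43.083) [heading=90, draw]
  RT 30: heading 90 -> 60
  -- iteration 3/5 --
  FD 10: (-26.056,43.083) -> (-21.056,51.743) [heading=60, draw]
  RT 30: heading 60 -> 30
  -- iteration 4/5 --
  FD 10: (-21.056,51.743) -> (-12.396,56.743) [heading=30, draw]
  RT 30: heading 30 -> 0
  -- iteration 5/5 --
  FD 10: (-12.396,56.743) -> (-2.396,56.743) [heading=0, draw]
  RT 30: heading 0 -> 330
]
FD 4: (-2.396,56.743) -> (1.068,54.743) [heading=330, draw]
RT 108: heading 330 -> 222
LT 30: heading 222 -> 252
FD 15: (1.068,54.743) -> (-3.567,40.477) [heading=252, draw]
Final: pos=(-3.567,40.477), heading=252, 10 segment(s) drawn

Segment lengths:
  seg 1: (-5,8) -> (-7.828,10.828), length = 4
  seg 2: (-7.828,10.828) -> (-20.556,23.556), length = 18
  seg 3: (-20.556,23.556) -> (-21.056,24.422), length = 1
  seg 4: (-21.056,24.422) -> (-26.056,33.083), length = 10
  seg 5: (-26.056,33.083) -> (-26.056,43.083), length = 10
  seg 6: (-26.056,43.083) -> (-21.056,51.743), length = 10
  seg 7: (-21.056,51.743) -> (-12.396,56.743), length = 10
  seg 8: (-12.396,56.743) -> (-2.396,56.743), length = 10
  seg 9: (-2.396,56.743) -> (1.068,54.743), length = 4
  seg 10: (1.068,54.743) -> (-3.567,40.477), length = 15
Total = 92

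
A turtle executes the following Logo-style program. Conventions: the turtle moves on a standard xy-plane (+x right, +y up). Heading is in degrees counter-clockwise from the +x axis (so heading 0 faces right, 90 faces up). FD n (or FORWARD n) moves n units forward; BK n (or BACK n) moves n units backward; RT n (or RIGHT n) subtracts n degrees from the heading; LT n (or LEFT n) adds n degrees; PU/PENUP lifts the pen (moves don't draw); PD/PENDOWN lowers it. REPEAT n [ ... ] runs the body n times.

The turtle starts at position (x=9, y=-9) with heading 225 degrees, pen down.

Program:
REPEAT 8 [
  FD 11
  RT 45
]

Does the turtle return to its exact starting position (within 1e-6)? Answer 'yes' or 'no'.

Executing turtle program step by step:
Start: pos=(9,-9), heading=225, pen down
REPEAT 8 [
  -- iteration 1/8 --
  FD 11: (9,-9) -> (1.222,-16.778) [heading=225, draw]
  RT 45: heading 225 -> 180
  -- iteration 2/8 --
  FD 11: (1.222,-16.778) -> (-9.778,-16.778) [heading=180, draw]
  RT 45: heading 180 -> 135
  -- iteration 3/8 --
  FD 11: (-9.778,-16.778) -> (-17.556,-9) [heading=135, draw]
  RT 45: heading 135 -> 90
  -- iteration 4/8 --
  FD 11: (-17.556,-9) -> (-17.556,2) [heading=90, draw]
  RT 45: heading 90 -> 45
  -- iteration 5/8 --
  FD 11: (-17.556,2) -> (-9.778,9.778) [heading=45, draw]
  RT 45: heading 45 -> 0
  -- iteration 6/8 --
  FD 11: (-9.778,9.778) -> (1.222,9.778) [heading=0, draw]
  RT 45: heading 0 -> 315
  -- iteration 7/8 --
  FD 11: (1.222,9.778) -> (9,2) [heading=315, draw]
  RT 45: heading 315 -> 270
  -- iteration 8/8 --
  FD 11: (9,2) -> (9,-9) [heading=270, draw]
  RT 45: heading 270 -> 225
]
Final: pos=(9,-9), heading=225, 8 segment(s) drawn

Start position: (9, -9)
Final position: (9, -9)
Distance = 0; < 1e-6 -> CLOSED

Answer: yes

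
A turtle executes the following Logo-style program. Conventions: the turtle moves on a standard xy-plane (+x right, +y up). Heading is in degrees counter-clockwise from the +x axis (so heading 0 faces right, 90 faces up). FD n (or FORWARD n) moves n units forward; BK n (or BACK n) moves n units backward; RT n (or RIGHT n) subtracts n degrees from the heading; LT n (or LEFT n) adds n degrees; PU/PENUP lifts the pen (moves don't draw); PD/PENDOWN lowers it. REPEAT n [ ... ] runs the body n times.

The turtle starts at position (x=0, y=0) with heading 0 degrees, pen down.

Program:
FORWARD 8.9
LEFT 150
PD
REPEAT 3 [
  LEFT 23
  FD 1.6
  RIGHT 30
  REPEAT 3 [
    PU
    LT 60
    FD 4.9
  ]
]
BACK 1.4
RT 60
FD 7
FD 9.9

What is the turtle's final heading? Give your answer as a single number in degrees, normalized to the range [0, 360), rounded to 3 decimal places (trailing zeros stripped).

Answer: 249

Derivation:
Executing turtle program step by step:
Start: pos=(0,0), heading=0, pen down
FD 8.9: (0,0) -> (8.9,0) [heading=0, draw]
LT 150: heading 0 -> 150
PD: pen down
REPEAT 3 [
  -- iteration 1/3 --
  LT 23: heading 150 -> 173
  FD 1.6: (8.9,0) -> (7.312,0.195) [heading=173, draw]
  RT 30: heading 173 -> 143
  REPEAT 3 [
    -- iteration 1/3 --
    PU: pen up
    LT 60: heading 143 -> 203
    FD 4.9: (7.312,0.195) -> (2.801,-1.72) [heading=203, move]
    -- iteration 2/3 --
    PU: pen up
    LT 60: heading 203 -> 263
    FD 4.9: (2.801,-1.72) -> (2.204,-6.583) [heading=263, move]
    -- iteration 3/3 --
    PU: pen up
    LT 60: heading 263 -> 323
    FD 4.9: (2.204,-6.583) -> (6.118,-9.532) [heading=323, move]
  ]
  -- iteration 2/3 --
  LT 23: heading 323 -> 346
  FD 1.6: (6.118,-9.532) -> (7.67,-9.919) [heading=346, move]
  RT 30: heading 346 -> 316
  REPEAT 3 [
    -- iteration 1/3 --
    PU: pen up
    LT 60: heading 316 -> 16
    FD 4.9: (7.67,-9.919) -> (12.38,-8.568) [heading=16, move]
    -- iteration 2/3 --
    PU: pen up
    LT 60: heading 16 -> 76
    FD 4.9: (12.38,-8.568) -> (13.566,-3.814) [heading=76, move]
    -- iteration 3/3 --
    PU: pen up
    LT 60: heading 76 -> 136
    FD 4.9: (13.566,-3.814) -> (10.041,-0.41) [heading=136, move]
  ]
  -- iteration 3/3 --
  LT 23: heading 136 -> 159
  FD 1.6: (10.041,-0.41) -> (8.547,0.163) [heading=159, move]
  RT 30: heading 159 -> 129
  REPEAT 3 [
    -- iteration 1/3 --
    PU: pen up
    LT 60: heading 129 -> 189
    FD 4.9: (8.547,0.163) -> (3.708,-0.603) [heading=189, move]
    -- iteration 2/3 --
    PU: pen up
    LT 60: heading 189 -> 249
    FD 4.9: (3.708,-0.603) -> (1.952,-5.178) [heading=249, move]
    -- iteration 3/3 --
    PU: pen up
    LT 60: heading 249 -> 309
    FD 4.9: (1.952,-5.178) -> (5.035,-8.986) [heading=309, move]
  ]
]
BK 1.4: (5.035,-8.986) -> (4.154,-7.898) [heading=309, move]
RT 60: heading 309 -> 249
FD 7: (4.154,-7.898) -> (1.646,-14.433) [heading=249, move]
FD 9.9: (1.646,-14.433) -> (-1.902,-23.675) [heading=249, move]
Final: pos=(-1.902,-23.675), heading=249, 2 segment(s) drawn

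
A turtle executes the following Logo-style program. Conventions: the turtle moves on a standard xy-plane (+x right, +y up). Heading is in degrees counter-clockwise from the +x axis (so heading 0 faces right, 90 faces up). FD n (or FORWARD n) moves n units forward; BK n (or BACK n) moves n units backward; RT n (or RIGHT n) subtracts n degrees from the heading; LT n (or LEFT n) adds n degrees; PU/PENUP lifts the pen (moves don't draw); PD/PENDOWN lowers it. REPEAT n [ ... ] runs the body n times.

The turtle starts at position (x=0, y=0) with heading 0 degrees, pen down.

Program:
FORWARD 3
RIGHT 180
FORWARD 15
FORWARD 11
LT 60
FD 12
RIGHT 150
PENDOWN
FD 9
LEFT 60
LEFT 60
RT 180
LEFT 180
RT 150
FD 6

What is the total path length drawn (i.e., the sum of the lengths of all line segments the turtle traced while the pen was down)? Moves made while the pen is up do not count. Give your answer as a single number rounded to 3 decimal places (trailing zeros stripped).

Executing turtle program step by step:
Start: pos=(0,0), heading=0, pen down
FD 3: (0,0) -> (3,0) [heading=0, draw]
RT 180: heading 0 -> 180
FD 15: (3,0) -> (-12,0) [heading=180, draw]
FD 11: (-12,0) -> (-23,0) [heading=180, draw]
LT 60: heading 180 -> 240
FD 12: (-23,0) -> (-29,-10.392) [heading=240, draw]
RT 150: heading 240 -> 90
PD: pen down
FD 9: (-29,-10.392) -> (-29,-1.392) [heading=90, draw]
LT 60: heading 90 -> 150
LT 60: heading 150 -> 210
RT 180: heading 210 -> 30
LT 180: heading 30 -> 210
RT 150: heading 210 -> 60
FD 6: (-29,-1.392) -> (-26,3.804) [heading=60, draw]
Final: pos=(-26,3.804), heading=60, 6 segment(s) drawn

Segment lengths:
  seg 1: (0,0) -> (3,0), length = 3
  seg 2: (3,0) -> (-12,0), length = 15
  seg 3: (-12,0) -> (-23,0), length = 11
  seg 4: (-23,0) -> (-29,-10.392), length = 12
  seg 5: (-29,-10.392) -> (-29,-1.392), length = 9
  seg 6: (-29,-1.392) -> (-26,3.804), length = 6
Total = 56

Answer: 56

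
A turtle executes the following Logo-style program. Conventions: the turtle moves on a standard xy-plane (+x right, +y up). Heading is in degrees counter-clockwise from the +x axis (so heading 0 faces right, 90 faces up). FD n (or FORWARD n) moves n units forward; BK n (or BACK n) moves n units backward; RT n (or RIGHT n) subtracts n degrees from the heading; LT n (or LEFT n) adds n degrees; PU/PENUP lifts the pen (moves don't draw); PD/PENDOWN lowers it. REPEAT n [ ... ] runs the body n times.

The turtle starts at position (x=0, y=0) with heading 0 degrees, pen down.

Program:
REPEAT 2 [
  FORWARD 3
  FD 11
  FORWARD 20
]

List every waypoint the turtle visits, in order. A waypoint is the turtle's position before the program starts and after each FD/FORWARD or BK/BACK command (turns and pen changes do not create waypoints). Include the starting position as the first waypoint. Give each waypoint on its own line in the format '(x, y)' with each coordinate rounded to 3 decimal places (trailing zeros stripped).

Executing turtle program step by step:
Start: pos=(0,0), heading=0, pen down
REPEAT 2 [
  -- iteration 1/2 --
  FD 3: (0,0) -> (3,0) [heading=0, draw]
  FD 11: (3,0) -> (14,0) [heading=0, draw]
  FD 20: (14,0) -> (34,0) [heading=0, draw]
  -- iteration 2/2 --
  FD 3: (34,0) -> (37,0) [heading=0, draw]
  FD 11: (37,0) -> (48,0) [heading=0, draw]
  FD 20: (48,0) -> (68,0) [heading=0, draw]
]
Final: pos=(68,0), heading=0, 6 segment(s) drawn
Waypoints (7 total):
(0, 0)
(3, 0)
(14, 0)
(34, 0)
(37, 0)
(48, 0)
(68, 0)

Answer: (0, 0)
(3, 0)
(14, 0)
(34, 0)
(37, 0)
(48, 0)
(68, 0)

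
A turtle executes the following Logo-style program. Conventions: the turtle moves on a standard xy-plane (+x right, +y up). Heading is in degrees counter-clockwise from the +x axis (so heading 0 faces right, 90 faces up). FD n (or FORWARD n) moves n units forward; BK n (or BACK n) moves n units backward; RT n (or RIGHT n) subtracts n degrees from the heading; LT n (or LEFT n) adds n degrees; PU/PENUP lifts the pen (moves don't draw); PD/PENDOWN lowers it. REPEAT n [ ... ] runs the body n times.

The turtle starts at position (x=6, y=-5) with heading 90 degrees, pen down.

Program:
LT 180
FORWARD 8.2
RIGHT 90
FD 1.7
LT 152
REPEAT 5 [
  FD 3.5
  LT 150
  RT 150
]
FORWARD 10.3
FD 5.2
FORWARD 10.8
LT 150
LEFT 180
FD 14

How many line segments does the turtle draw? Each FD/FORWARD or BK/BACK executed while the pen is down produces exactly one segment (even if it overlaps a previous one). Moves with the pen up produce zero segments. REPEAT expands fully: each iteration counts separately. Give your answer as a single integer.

Executing turtle program step by step:
Start: pos=(6,-5), heading=90, pen down
LT 180: heading 90 -> 270
FD 8.2: (6,-5) -> (6,-13.2) [heading=270, draw]
RT 90: heading 270 -> 180
FD 1.7: (6,-13.2) -> (4.3,-13.2) [heading=180, draw]
LT 152: heading 180 -> 332
REPEAT 5 [
  -- iteration 1/5 --
  FD 3.5: (4.3,-13.2) -> (7.39,-14.843) [heading=332, draw]
  LT 150: heading 332 -> 122
  RT 150: heading 122 -> 332
  -- iteration 2/5 --
  FD 3.5: (7.39,-14.843) -> (10.481,-16.486) [heading=332, draw]
  LT 150: heading 332 -> 122
  RT 150: heading 122 -> 332
  -- iteration 3/5 --
  FD 3.5: (10.481,-16.486) -> (13.571,-18.129) [heading=332, draw]
  LT 150: heading 332 -> 122
  RT 150: heading 122 -> 332
  -- iteration 4/5 --
  FD 3.5: (13.571,-18.129) -> (16.661,-19.773) [heading=332, draw]
  LT 150: heading 332 -> 122
  RT 150: heading 122 -> 332
  -- iteration 5/5 --
  FD 3.5: (16.661,-19.773) -> (19.752,-21.416) [heading=332, draw]
  LT 150: heading 332 -> 122
  RT 150: heading 122 -> 332
]
FD 10.3: (19.752,-21.416) -> (28.846,-26.251) [heading=332, draw]
FD 5.2: (28.846,-26.251) -> (33.437,-28.693) [heading=332, draw]
FD 10.8: (33.437,-28.693) -> (42.973,-33.763) [heading=332, draw]
LT 150: heading 332 -> 122
LT 180: heading 122 -> 302
FD 14: (42.973,-33.763) -> (50.392,-45.636) [heading=302, draw]
Final: pos=(50.392,-45.636), heading=302, 11 segment(s) drawn
Segments drawn: 11

Answer: 11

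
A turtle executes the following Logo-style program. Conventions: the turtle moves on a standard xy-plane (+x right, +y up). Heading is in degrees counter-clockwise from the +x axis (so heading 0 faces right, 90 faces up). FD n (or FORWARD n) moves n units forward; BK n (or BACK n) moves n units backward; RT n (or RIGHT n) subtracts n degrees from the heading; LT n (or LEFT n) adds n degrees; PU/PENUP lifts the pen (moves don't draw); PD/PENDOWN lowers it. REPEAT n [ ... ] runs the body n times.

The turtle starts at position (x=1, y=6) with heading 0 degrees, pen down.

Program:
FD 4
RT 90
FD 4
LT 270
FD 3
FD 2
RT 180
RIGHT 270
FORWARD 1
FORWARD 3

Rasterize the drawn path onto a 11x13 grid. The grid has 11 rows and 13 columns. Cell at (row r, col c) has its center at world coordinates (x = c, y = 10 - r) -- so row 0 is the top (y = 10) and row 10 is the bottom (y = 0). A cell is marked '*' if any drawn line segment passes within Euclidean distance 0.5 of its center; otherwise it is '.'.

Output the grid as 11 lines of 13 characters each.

Answer: .............
.............
.............
.............
******.......
*....*.......
*....*.......
*....*.......
******.......
.............
.............

Derivation:
Segment 0: (1,6) -> (5,6)
Segment 1: (5,6) -> (5,2)
Segment 2: (5,2) -> (2,2)
Segment 3: (2,2) -> (0,2)
Segment 4: (0,2) -> (-0,3)
Segment 5: (-0,3) -> (-0,6)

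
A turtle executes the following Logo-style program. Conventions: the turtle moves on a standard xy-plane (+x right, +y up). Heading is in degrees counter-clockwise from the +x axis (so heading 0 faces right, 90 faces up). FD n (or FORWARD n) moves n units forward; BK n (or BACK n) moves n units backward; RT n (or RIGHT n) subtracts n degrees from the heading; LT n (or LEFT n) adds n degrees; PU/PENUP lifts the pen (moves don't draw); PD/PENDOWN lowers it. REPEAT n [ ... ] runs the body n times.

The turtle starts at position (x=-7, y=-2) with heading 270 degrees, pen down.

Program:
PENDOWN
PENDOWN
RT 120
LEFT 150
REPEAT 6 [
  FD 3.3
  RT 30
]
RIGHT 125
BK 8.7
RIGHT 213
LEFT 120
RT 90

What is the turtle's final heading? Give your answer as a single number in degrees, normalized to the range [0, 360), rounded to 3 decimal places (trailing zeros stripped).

Executing turtle program step by step:
Start: pos=(-7,-2), heading=270, pen down
PD: pen down
PD: pen down
RT 120: heading 270 -> 150
LT 150: heading 150 -> 300
REPEAT 6 [
  -- iteration 1/6 --
  FD 3.3: (-7,-2) -> (-5.35,-4.858) [heading=300, draw]
  RT 30: heading 300 -> 270
  -- iteration 2/6 --
  FD 3.3: (-5.35,-4.858) -> (-5.35,-8.158) [heading=270, draw]
  RT 30: heading 270 -> 240
  -- iteration 3/6 --
  FD 3.3: (-5.35,-8.158) -> (-7,-11.016) [heading=240, draw]
  RT 30: heading 240 -> 210
  -- iteration 4/6 --
  FD 3.3: (-7,-11.016) -> (-9.858,-12.666) [heading=210, draw]
  RT 30: heading 210 -> 180
  -- iteration 5/6 --
  FD 3.3: (-9.858,-12.666) -> (-13.158,-12.666) [heading=180, draw]
  RT 30: heading 180 -> 150
  -- iteration 6/6 --
  FD 3.3: (-13.158,-12.666) -> (-16.016,-11.016) [heading=150, draw]
  RT 30: heading 150 -> 120
]
RT 125: heading 120 -> 355
BK 8.7: (-16.016,-11.016) -> (-24.683,-10.258) [heading=355, draw]
RT 213: heading 355 -> 142
LT 120: heading 142 -> 262
RT 90: heading 262 -> 172
Final: pos=(-24.683,-10.258), heading=172, 7 segment(s) drawn

Answer: 172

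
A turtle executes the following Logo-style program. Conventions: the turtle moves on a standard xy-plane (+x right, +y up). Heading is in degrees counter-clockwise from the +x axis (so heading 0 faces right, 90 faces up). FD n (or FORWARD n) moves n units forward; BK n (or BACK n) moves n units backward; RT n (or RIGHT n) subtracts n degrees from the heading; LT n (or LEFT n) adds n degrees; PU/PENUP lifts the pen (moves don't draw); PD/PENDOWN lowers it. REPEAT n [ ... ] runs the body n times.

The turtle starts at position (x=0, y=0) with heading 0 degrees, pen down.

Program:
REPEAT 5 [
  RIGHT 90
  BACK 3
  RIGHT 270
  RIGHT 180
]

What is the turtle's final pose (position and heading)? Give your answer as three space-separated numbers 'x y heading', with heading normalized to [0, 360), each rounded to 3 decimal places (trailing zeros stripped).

Answer: 0 3 180

Derivation:
Executing turtle program step by step:
Start: pos=(0,0), heading=0, pen down
REPEAT 5 [
  -- iteration 1/5 --
  RT 90: heading 0 -> 270
  BK 3: (0,0) -> (0,3) [heading=270, draw]
  RT 270: heading 270 -> 0
  RT 180: heading 0 -> 180
  -- iteration 2/5 --
  RT 90: heading 180 -> 90
  BK 3: (0,3) -> (0,0) [heading=90, draw]
  RT 270: heading 90 -> 180
  RT 180: heading 180 -> 0
  -- iteration 3/5 --
  RT 90: heading 0 -> 270
  BK 3: (0,0) -> (0,3) [heading=270, draw]
  RT 270: heading 270 -> 0
  RT 180: heading 0 -> 180
  -- iteration 4/5 --
  RT 90: heading 180 -> 90
  BK 3: (0,3) -> (0,0) [heading=90, draw]
  RT 270: heading 90 -> 180
  RT 180: heading 180 -> 0
  -- iteration 5/5 --
  RT 90: heading 0 -> 270
  BK 3: (0,0) -> (0,3) [heading=270, draw]
  RT 270: heading 270 -> 0
  RT 180: heading 0 -> 180
]
Final: pos=(0,3), heading=180, 5 segment(s) drawn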